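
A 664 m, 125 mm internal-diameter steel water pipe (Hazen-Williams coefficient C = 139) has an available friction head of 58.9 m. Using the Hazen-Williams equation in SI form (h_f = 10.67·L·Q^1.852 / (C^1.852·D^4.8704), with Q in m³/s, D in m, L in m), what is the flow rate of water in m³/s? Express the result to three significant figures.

Rearranging: Q = [h_f·C^1.852·D^4.8704 / (10.67·L)]^(1/1.852)
Q = [58.9·139^1.852·0.125^4.8704 / (10.67·664)]^0.540 = 0.04414 m³/s

Q ≈ 0.0441 m³/s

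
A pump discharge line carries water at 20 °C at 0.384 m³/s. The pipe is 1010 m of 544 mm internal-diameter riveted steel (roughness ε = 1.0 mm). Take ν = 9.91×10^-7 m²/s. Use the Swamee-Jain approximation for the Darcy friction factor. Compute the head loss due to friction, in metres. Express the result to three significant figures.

h_f ≈ 5.99 m

V = 4Q/(πD²) = 4·0.384/(π·0.544²) = 1.652 m/s
Re = VD/ν = 1.652·0.544/9.91×10^-7 = 9.07×10^5 → turbulent
ε/D = 1.0/544 = 0.00184
Swamee-Jain: f = 0.02320
h_f = f(L/D)V²/(2g) = 0.02320·(1010/0.544)·1.652²/(2·9.81) = 5.993 m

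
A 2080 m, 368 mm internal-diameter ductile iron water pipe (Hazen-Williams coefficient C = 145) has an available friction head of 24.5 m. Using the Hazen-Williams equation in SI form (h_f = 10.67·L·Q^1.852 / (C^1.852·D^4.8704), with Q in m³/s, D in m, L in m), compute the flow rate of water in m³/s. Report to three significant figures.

Rearranging: Q = [h_f·C^1.852·D^4.8704 / (10.67·L)]^(1/1.852)
Q = [24.5·145^1.852·0.368^4.8704 / (10.67·2080)]^0.540 = 0.2648 m³/s

Q ≈ 0.265 m³/s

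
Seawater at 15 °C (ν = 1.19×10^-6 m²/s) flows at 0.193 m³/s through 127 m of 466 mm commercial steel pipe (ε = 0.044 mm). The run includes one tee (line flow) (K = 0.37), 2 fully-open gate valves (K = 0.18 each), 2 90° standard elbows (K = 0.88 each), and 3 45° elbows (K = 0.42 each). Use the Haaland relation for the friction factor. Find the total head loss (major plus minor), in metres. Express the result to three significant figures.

H_L ≈ 0.501 m

V = 4Q/(πD²) = 1.132 m/s; V²/2g = 0.06527 m
Re = 4.43×10^5, ε/D = 9.44×10^-5 → f = 0.01441 (Haaland)
Major: h_f = f(L/D)·V²/2g = 0.01441·272.5·0.06527 = 0.2563 m
Minor: ΣK = 3.75; h_m = ΣK·V²/2g = 0.2448 m
Total H_L = 0.2563 + 0.2448 = 0.5011 m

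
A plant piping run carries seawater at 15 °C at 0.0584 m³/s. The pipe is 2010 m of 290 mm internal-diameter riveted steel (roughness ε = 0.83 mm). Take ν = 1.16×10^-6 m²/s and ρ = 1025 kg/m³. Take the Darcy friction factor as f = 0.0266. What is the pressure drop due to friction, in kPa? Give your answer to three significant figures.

V = 4Q/(πD²) = 4·0.0584/(π·0.290²) = 0.8842 m/s
h_f = f(L/D)V²/(2g) = 0.02660·(2010/0.290)·0.8842²/(2·9.81) = 7.346 m
Δp = ρg·h_f = 1025·9.81·7.346 = 73.86 kPa

Δp ≈ 73.9 kPa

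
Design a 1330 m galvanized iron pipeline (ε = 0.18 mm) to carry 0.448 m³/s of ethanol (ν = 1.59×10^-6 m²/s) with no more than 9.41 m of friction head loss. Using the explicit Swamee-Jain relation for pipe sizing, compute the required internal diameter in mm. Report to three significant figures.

Swamee-Jain (Type III): D = 0.66·[ε^1.25·(LQ²/(gh_f))^4.75 + ν·Q^9.4·(L/(gh_f))^5.2]^0.04
LQ²/(gh_f) = 2.892; L/(gh_f) = 14.41
Term 1 = ε^1.25·(…)^4.75 = 0.00323; Term 2 = ν·Q^9.4·(…)^5.2 = 8.87×10^-4
D = 0.66·(0.00323 + 8.87×10^-4)^0.04 = 0.5298 m = 530 mm
Check: V = 2.03 m/s, Re = 6.77×10^5, f = 0.01639, h_f = 8.66 m ≈ 9.41 m ✓

D ≈ 530 mm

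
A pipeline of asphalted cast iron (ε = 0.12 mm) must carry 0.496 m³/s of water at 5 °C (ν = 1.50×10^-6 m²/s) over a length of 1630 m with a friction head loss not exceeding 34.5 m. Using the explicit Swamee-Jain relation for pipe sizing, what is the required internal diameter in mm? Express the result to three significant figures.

Swamee-Jain (Type III): D = 0.66·[ε^1.25·(LQ²/(gh_f))^4.75 + ν·Q^9.4·(L/(gh_f))^5.2]^0.04
LQ²/(gh_f) = 1.185; L/(gh_f) = 4.816
Term 1 = ε^1.25·(…)^4.75 = 2.81×10^-5; Term 2 = ν·Q^9.4·(…)^5.2 = 7.31×10^-6
D = 0.66·(2.81×10^-5 + 7.31×10^-6)^0.04 = 0.4380 m = 438 mm
Check: V = 3.29 m/s, Re = 9.61×10^5, f = 0.01555, h_f = 31.9 m ≈ 34.5 m ✓

D ≈ 438 mm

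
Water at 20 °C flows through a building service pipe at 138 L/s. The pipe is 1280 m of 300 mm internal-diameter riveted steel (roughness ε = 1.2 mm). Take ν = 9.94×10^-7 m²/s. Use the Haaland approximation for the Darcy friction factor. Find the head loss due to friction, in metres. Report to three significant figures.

V = 4Q/(πD²) = 4·0.138/(π·0.300²) = 1.952 m/s
Re = VD/ν = 1.952·0.300/9.94×10^-7 = 5.89×10^5 → turbulent
ε/D = 1.2/300 = 0.00400
Haaland: f = 0.02864
h_f = f(L/D)V²/(2g) = 0.02864·(1280/0.300)·1.952²/(2·9.81) = 23.74 m

h_f ≈ 23.7 m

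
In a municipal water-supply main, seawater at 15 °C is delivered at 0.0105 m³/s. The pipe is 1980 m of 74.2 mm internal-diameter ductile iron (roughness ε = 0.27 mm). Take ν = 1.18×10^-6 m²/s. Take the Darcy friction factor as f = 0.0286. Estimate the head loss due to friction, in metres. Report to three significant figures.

V = 4Q/(πD²) = 4·0.0105/(π·0.0742²) = 2.428 m/s
h_f = f(L/D)V²/(2g) = 0.02860·(1980/0.0742)·2.428²/(2·9.81) = 229.4 m

h_f ≈ 229 m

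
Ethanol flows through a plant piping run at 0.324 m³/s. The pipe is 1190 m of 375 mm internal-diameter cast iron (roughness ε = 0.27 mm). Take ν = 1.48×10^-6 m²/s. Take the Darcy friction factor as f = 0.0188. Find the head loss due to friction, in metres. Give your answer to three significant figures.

V = 4Q/(πD²) = 4·0.324/(π·0.375²) = 2.934 m/s
h_f = f(L/D)V²/(2g) = 0.01880·(1190/0.375)·2.934²/(2·9.81) = 26.17 m

h_f ≈ 26.2 m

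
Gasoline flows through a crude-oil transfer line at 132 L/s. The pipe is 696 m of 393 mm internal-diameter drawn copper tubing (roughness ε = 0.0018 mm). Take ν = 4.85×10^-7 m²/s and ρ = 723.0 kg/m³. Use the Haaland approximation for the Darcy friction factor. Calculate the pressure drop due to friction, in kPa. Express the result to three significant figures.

V = 4Q/(πD²) = 4·0.132/(π·0.393²) = 1.088 m/s
Re = VD/ν = 1.088·0.393/4.85×10^-7 = 8.82×10^5 → turbulent
ε/D = 0.0018/393 = 4.58×10^-6
Haaland: f = 0.01191
h_f = f(L/D)V²/(2g) = 0.01191·(696/0.393)·1.088²/(2·9.81) = 1.273 m
Δp = ρg·h_f = 723.0·9.81·1.273 = 9.026 kPa

Δp ≈ 9.03 kPa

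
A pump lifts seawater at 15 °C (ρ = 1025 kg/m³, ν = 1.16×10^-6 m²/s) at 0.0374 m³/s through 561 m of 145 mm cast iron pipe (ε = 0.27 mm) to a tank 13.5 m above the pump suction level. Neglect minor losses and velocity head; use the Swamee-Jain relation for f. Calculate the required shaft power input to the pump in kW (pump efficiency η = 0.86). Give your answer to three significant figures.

P_shaft ≈ 16.4 kW

V = 4Q/(πD²) = 2.265 m/s; Re = 2.83×10^5; ε/D = 0.00186; f = 0.02380
h_f = f(L/D)V²/2g = 24.08 m
Total head H = z + h_f = 13.5 + 24.08 = 37.58 m
P_hyd = ρgQH = 1025·9.81·0.0374·37.58 = 14.13 kW
P_shaft = P_hyd/η = 14.13/0.86 = 16.43 kW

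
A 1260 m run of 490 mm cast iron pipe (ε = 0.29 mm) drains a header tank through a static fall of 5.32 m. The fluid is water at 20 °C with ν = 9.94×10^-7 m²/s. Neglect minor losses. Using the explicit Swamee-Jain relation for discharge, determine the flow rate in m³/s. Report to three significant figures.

Swamee-Jain (Type II): Q = -0.965·√(gD⁵h_f/L)·ln[ε/(3.7D) + √(3.17ν²L/(gD³h_f))]
√(gD⁵h_f/L) = √(9.81·0.490⁵·5.32/1260) = 0.03421
ε/(3.7D) = 1.60×10^-4; √(3.17ν²L/(gD³h_f)) = 2.54×10^-5
Q = -0.965·0.03421·ln(1.853×10^-4) = 0.2837 m³/s
Check: V = 1.50 m/s, Re = 7.42×10^5, f = 0.01805, h_f = 5.35 m ≈ 5.32 m ✓

Q ≈ 0.284 m³/s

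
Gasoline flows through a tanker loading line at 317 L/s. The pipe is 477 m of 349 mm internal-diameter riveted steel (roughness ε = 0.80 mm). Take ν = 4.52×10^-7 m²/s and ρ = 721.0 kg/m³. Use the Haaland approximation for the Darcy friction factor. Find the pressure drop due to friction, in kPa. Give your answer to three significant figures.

Δp ≈ 132 kPa

V = 4Q/(πD²) = 4·0.317/(π·0.349²) = 3.314 m/s
Re = VD/ν = 3.314·0.349/4.52×10^-7 = 2.56×10^6 → turbulent
ε/D = 0.80/349 = 0.00229
Haaland: f = 0.02440
h_f = f(L/D)V²/(2g) = 0.02440·(477/0.349)·3.314²/(2·9.81) = 18.66 m
Δp = ρg·h_f = 721.0·9.81·18.66 = 132.0 kPa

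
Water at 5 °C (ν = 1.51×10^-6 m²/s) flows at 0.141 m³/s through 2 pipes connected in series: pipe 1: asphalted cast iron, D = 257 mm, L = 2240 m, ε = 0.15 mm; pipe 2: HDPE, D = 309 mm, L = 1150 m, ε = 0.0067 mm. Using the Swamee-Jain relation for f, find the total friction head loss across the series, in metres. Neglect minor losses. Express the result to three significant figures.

Pipe 1: V = 2.718 m/s, Re = 4.63×10^5, ε/D = 5.84×10^-4, f = 0.01835, h_1 = f(L/D)V²/2g = 60.21 m
Pipe 2: V = 1.880 m/s, Re = 3.85×10^5, ε/D = 2.17×10^-5, f = 0.01402, h_2 = f(L/D)V²/2g = 9.401 m
Series → Q common, losses add: H = Σh = 69.61 m

H ≈ 69.6 m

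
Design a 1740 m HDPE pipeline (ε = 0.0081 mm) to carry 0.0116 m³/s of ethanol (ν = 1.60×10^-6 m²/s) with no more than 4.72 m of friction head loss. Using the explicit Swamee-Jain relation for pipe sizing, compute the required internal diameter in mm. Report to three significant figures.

D ≈ 154 mm

Swamee-Jain (Type III): D = 0.66·[ε^1.25·(LQ²/(gh_f))^4.75 + ν·Q^9.4·(L/(gh_f))^5.2]^0.04
LQ²/(gh_f) = 0.005057; L/(gh_f) = 37.58
Term 1 = ε^1.25·(…)^4.75 = 5.36×10^-18; Term 2 = ν·Q^9.4·(…)^5.2 = 1.58×10^-16
D = 0.66·(5.36×10^-18 + 1.58×10^-16)^0.04 = 0.1542 m = 154 mm
Check: V = 0.621 m/s, Re = 5.99×10^4, f = 0.02018, h_f = 4.48 m ≈ 4.72 m ✓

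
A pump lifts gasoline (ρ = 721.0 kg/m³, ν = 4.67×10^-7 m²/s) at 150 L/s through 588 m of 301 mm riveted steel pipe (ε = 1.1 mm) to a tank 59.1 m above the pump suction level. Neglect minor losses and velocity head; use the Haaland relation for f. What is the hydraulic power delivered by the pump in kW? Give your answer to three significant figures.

P_hyd ≈ 75.8 kW

V = 4Q/(πD²) = 2.108 m/s; Re = 1.36×10^6; ε/D = 0.00365; f = 0.02781
h_f = f(L/D)V²/2g = 12.31 m
Total head H = z + h_f = 59.1 + 12.31 = 71.41 m
P_hyd = ρgQH = 721.0·9.81·0.150·71.41 = 75.76 kW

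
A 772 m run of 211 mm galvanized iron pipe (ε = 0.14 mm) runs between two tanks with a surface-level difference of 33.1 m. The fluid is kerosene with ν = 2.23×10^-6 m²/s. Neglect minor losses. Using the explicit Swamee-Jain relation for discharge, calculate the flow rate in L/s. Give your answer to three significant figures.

Q ≈ 107 L/s

Swamee-Jain (Type II): Q = -0.965·√(gD⁵h_f/L)·ln[ε/(3.7D) + √(3.17ν²L/(gD³h_f))]
√(gD⁵h_f/L) = √(9.81·0.211⁵·33.1/772) = 0.01326
ε/(3.7D) = 1.79×10^-4; √(3.17ν²L/(gD³h_f)) = 6.32×10^-5
Q = -0.965·0.01326·ln(2.425×10^-4) = 0.1065 m³/s
Check: V = 3.05 m/s, Re = 2.88×10^5, f = 0.01926, h_f = 33.3 m ≈ 33.1 m ✓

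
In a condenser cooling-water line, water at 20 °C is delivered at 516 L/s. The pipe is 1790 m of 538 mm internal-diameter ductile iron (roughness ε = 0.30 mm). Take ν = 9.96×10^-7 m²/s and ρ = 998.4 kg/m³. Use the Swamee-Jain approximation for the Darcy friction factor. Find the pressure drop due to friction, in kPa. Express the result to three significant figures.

V = 4Q/(πD²) = 4·0.516/(π·0.538²) = 2.270 m/s
Re = VD/ν = 2.270·0.538/9.96×10^-7 = 1.23×10^6 → turbulent
ε/D = 0.30/538 = 5.58×10^-4
Swamee-Jain: f = 0.01759
h_f = f(L/D)V²/(2g) = 0.01759·(1790/0.538)·2.270²/(2·9.81) = 15.37 m
Δp = ρg·h_f = 998.4·9.81·15.37 = 150.5 kPa

Δp ≈ 151 kPa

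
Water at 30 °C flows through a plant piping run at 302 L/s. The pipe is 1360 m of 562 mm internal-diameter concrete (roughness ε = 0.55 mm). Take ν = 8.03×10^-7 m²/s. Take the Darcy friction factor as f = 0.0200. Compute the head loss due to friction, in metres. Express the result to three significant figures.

h_f ≈ 3.66 m

V = 4Q/(πD²) = 4·0.302/(π·0.562²) = 1.217 m/s
h_f = f(L/D)V²/(2g) = 0.02000·(1360/0.562)·1.217²/(2·9.81) = 3.656 m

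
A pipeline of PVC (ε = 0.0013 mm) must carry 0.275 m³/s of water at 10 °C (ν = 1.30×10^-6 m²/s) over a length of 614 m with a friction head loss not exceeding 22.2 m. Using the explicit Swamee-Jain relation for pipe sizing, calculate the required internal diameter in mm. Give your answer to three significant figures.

D ≈ 293 mm

Swamee-Jain (Type III): D = 0.66·[ε^1.25·(LQ²/(gh_f))^4.75 + ν·Q^9.4·(L/(gh_f))^5.2]^0.04
LQ²/(gh_f) = 0.2132; L/(gh_f) = 2.819
Term 1 = ε^1.25·(…)^4.75 = 2.85×10^-11; Term 2 = ν·Q^9.4·(…)^5.2 = 1.53×10^-9
D = 0.66·(2.85×10^-11 + 1.53×10^-9)^0.04 = 0.2933 m = 293 mm
Check: V = 4.07 m/s, Re = 9.18×10^5, f = 0.01188, h_f = 21.0 m ≈ 22.2 m ✓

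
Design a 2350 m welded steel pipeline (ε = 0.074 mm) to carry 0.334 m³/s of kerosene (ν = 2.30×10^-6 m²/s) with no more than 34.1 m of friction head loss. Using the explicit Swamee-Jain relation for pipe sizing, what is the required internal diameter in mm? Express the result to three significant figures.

Swamee-Jain (Type III): D = 0.66·[ε^1.25·(LQ²/(gh_f))^4.75 + ν·Q^9.4·(L/(gh_f))^5.2]^0.04
LQ²/(gh_f) = 0.7837; L/(gh_f) = 7.025
Term 1 = ε^1.25·(…)^4.75 = 2.16×10^-6; Term 2 = ν·Q^9.4·(…)^5.2 = 1.94×10^-6
D = 0.66·(2.16×10^-6 + 1.94×10^-6)^0.04 = 0.4018 m = 402 mm
Check: V = 2.63 m/s, Re = 4.60×10^5, f = 0.01548, h_f = 32.0 m ≈ 34.1 m ✓

D ≈ 402 mm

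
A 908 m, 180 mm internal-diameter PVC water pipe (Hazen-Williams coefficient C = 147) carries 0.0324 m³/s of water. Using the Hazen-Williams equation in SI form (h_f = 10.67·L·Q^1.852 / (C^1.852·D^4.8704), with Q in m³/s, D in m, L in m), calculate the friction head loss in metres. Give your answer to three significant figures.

h_f ≈ 6.93 m

h_f = 10.67·908·0.0324^1.852 / (147^1.852·0.180^4.8704) = 6.935 m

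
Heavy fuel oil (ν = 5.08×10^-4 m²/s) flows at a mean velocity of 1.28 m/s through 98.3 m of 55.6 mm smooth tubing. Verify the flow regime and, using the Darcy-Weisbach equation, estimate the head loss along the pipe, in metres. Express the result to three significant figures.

h_f ≈ 67.4 m

Re = VD/ν = 1.28·0.05560/5.08×10^-4 = 140 → laminar (Re < 2300)
f = 64/Re = 0.4568
h_f = f(L/D)V²/(2g) = 0.4568·(98.3/0.05560)·1.28²/(2·9.81) = 67.45 m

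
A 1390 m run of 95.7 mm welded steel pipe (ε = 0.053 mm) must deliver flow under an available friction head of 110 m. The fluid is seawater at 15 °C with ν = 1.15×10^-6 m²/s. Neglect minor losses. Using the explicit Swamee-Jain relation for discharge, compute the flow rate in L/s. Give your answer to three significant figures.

Swamee-Jain (Type II): Q = -0.965·√(gD⁵h_f/L)·ln[ε/(3.7D) + √(3.17ν²L/(gD³h_f))]
√(gD⁵h_f/L) = √(9.81·0.0957⁵·110/1390) = 0.002496
ε/(3.7D) = 1.50×10^-4; √(3.17ν²L/(gD³h_f)) = 7.85×10^-5
Q = -0.965·0.002496·ln(2.282×10^-4) = 0.02020 m³/s
Check: V = 2.81 m/s, Re = 2.34×10^5, f = 0.01897, h_f = 111 m ≈ 110 m ✓

Q ≈ 20.2 L/s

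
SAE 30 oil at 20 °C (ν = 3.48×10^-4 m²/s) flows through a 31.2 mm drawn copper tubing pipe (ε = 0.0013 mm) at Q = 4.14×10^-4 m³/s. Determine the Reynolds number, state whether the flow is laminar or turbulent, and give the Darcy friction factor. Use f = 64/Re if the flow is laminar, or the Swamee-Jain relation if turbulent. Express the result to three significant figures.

Re ≈ 48.5; laminar; f = 64/Re ≈ 1.32

V = 4Q/(πD²) = 0.5415 m/s
Re = VD/ν = 0.5415·0.0312/3.48×10^-4 = 48.5
Re < 2300 → laminar → f = 64/Re = 1.318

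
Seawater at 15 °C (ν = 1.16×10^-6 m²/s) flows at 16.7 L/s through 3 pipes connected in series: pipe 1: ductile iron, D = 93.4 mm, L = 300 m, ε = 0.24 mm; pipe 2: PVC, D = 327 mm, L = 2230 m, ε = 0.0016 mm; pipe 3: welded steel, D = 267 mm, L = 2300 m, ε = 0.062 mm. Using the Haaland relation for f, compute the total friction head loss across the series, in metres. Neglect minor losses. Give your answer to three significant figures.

H ≈ 26.1 m

Pipe 1: V = 2.437 m/s, Re = 1.96×10^5, ε/D = 0.00257, f = 0.02579, h_1 = f(L/D)V²/2g = 25.08 m
Pipe 2: V = 0.1989 m/s, Re = 5.61×10^4, ε/D = 4.89×10^-6, f = 0.02020, h_2 = f(L/D)V²/2g = 0.2777 m
Pipe 3: V = 0.2983 m/s, Re = 6.87×10^4, ε/D = 2.32×10^-4, f = 0.02016, h_3 = f(L/D)V²/2g = 0.7873 m
Series → Q common, losses add: H = Σh = 26.15 m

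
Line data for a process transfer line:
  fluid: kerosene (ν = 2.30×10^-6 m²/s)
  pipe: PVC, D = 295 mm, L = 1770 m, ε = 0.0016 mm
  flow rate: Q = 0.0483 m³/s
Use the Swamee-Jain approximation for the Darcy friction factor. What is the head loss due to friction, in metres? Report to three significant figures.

V = 4Q/(πD²) = 4·0.0483/(π·0.295²) = 0.7067 m/s
Re = VD/ν = 0.7067·0.295/2.30×10^-6 = 9.06×10^4 → turbulent
ε/D = 0.0016/295 = 5.42×10^-6
Swamee-Jain: f = 0.01827
h_f = f(L/D)V²/(2g) = 0.01827·(1770/0.295)·0.7067²/(2·9.81) = 2.790 m

h_f ≈ 2.79 m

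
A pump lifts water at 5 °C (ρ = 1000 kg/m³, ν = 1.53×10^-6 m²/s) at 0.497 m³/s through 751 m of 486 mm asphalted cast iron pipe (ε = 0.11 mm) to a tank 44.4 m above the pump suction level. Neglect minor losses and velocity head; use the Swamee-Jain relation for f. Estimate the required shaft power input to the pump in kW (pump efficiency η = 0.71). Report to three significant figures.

V = 4Q/(πD²) = 2.679 m/s; Re = 8.51×10^5; ε/D = 2.26×10^-4; f = 0.01519
h_f = f(L/D)V²/2g = 8.584 m
Total head H = z + h_f = 44.4 + 8.584 = 52.98 m
P_hyd = ρgQH = 1000·9.81·0.497·52.98 = 258.3 kW
P_shaft = P_hyd/η = 258.3/0.71 = 363.8 kW

P_shaft ≈ 364 kW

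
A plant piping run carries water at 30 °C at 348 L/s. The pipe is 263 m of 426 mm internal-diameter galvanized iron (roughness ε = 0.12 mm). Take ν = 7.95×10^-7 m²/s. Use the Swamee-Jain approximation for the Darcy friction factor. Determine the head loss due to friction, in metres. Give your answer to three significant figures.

h_f ≈ 2.89 m

V = 4Q/(πD²) = 4·0.348/(π·0.426²) = 2.442 m/s
Re = VD/ν = 2.442·0.426/7.95×10^-7 = 1.31×10^6 → turbulent
ε/D = 0.12/426 = 2.82×10^-4
Swamee-Jain: f = 0.01542
h_f = f(L/D)V²/(2g) = 0.01542·(263/0.426)·2.442²/(2·9.81) = 2.892 m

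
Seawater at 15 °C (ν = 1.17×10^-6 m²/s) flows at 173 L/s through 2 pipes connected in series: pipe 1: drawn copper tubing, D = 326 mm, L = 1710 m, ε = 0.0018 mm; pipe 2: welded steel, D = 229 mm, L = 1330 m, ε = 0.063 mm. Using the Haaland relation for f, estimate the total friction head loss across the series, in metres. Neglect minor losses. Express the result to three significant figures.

H ≈ 95.7 m

Pipe 1: V = 2.073 m/s, Re = 5.78×10^5, ε/D = 5.52×10^-6, f = 0.01280, h_1 = f(L/D)V²/2g = 14.70 m
Pipe 2: V = 4.200 m/s, Re = 8.22×10^5, ε/D = 2.75×10^-4, f = 0.01550, h_2 = f(L/D)V²/2g = 80.97 m
Series → Q common, losses add: H = Σh = 95.67 m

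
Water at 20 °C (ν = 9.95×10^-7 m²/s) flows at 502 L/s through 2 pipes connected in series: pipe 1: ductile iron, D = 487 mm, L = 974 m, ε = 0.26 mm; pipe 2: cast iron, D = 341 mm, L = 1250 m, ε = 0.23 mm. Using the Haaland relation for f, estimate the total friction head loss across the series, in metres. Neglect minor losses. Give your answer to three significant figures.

Pipe 1: V = 2.695 m/s, Re = 1.32×10^6, ε/D = 5.34×10^-4, f = 0.01730, h_1 = f(L/D)V²/2g = 12.81 m
Pipe 2: V = 5.497 m/s, Re = 1.88×10^6, ε/D = 6.74×10^-4, f = 0.01811, h_2 = f(L/D)V²/2g = 102.2 m
Series → Q common, losses add: H = Σh = 115.0 m

H ≈ 115 m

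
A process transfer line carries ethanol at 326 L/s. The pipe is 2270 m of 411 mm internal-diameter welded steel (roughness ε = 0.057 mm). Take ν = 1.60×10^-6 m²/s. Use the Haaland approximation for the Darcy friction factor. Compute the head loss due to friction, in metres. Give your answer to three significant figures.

h_f ≈ 24.4 m

V = 4Q/(πD²) = 4·0.326/(π·0.411²) = 2.457 m/s
Re = VD/ν = 2.457·0.411/1.60×10^-6 = 6.31×10^5 → turbulent
ε/D = 0.057/411 = 1.39×10^-4
Haaland: f = 0.01436
h_f = f(L/D)V²/(2g) = 0.01436·(2270/0.411)·2.457²/(2·9.81) = 24.41 m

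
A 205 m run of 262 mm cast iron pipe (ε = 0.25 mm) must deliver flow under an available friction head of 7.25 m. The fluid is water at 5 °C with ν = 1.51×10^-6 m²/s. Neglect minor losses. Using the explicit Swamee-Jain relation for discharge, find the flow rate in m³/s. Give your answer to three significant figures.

Q ≈ 0.163 m³/s

Swamee-Jain (Type II): Q = -0.965·√(gD⁵h_f/L)·ln[ε/(3.7D) + √(3.17ν²L/(gD³h_f))]
√(gD⁵h_f/L) = √(9.81·0.262⁵·7.25/205) = 0.02070
ε/(3.7D) = 2.58×10^-4; √(3.17ν²L/(gD³h_f)) = 3.40×10^-5
Q = -0.965·0.02070·ln(2.919×10^-4) = 0.1625 m³/s
Check: V = 3.01 m/s, Re = 5.23×10^5, f = 0.02012, h_f = 7.30 m ≈ 7.25 m ✓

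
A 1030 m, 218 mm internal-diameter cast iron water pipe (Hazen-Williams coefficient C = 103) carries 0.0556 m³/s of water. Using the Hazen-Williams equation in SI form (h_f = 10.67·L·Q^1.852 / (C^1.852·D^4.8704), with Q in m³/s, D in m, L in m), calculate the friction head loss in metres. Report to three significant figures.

h_f = 10.67·1030·0.0556^1.852 / (103^1.852·0.218^4.8704) = 16.26 m

h_f ≈ 16.3 m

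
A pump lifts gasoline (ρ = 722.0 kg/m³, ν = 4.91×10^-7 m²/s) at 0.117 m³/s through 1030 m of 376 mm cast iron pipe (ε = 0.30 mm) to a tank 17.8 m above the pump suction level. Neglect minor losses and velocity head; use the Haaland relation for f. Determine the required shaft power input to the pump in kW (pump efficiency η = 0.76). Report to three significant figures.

V = 4Q/(πD²) = 1.054 m/s; Re = 8.07×10^5; ε/D = 7.98×10^-4; f = 0.01902
h_f = f(L/D)V²/2g = 2.949 m
Total head H = z + h_f = 17.8 + 2.949 = 20.75 m
P_hyd = ρgQH = 722.0·9.81·0.117·20.75 = 17.19 kW
P_shaft = P_hyd/η = 17.19/0.76 = 22.62 kW

P_shaft ≈ 22.6 kW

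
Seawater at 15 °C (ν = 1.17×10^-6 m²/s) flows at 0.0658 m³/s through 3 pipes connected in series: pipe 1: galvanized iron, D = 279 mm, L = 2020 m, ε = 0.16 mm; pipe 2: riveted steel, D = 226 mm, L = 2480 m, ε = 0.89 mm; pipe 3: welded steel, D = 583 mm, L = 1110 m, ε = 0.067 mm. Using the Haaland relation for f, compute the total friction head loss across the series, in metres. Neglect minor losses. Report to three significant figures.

Pipe 1: V = 1.076 m/s, Re = 2.57×10^5, ε/D = 5.73×10^-4, f = 0.01867, h_1 = f(L/D)V²/2g = 7.981 m
Pipe 2: V = 1.640 m/s, Re = 3.17×10^5, ε/D = 0.00394, f = 0.02866, h_2 = f(L/D)V²/2g = 43.13 m
Pipe 3: V = 0.2465 m/s, Re = 1.23×10^5, ε/D = 1.15×10^-4, f = 0.01767, h_3 = f(L/D)V²/2g = 0.1042 m
Series → Q common, losses add: H = Σh = 51.22 m

H ≈ 51.2 m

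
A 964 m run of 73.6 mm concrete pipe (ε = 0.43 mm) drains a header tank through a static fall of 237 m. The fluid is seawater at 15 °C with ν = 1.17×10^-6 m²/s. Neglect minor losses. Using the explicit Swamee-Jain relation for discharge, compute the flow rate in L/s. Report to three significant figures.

Swamee-Jain (Type II): Q = -0.965·√(gD⁵h_f/L)·ln[ε/(3.7D) + √(3.17ν²L/(gD³h_f))]
√(gD⁵h_f/L) = √(9.81·0.0736⁵·237/964) = 0.002282
ε/(3.7D) = 0.00158; √(3.17ν²L/(gD³h_f)) = 6.72×10^-5
Q = -0.965·0.002282·ln(0.001646) = 0.01412 m³/s
Check: V = 3.32 m/s, Re = 2.09×10^5, f = 0.03243, h_f = 238 m ≈ 237 m ✓

Q ≈ 14.1 L/s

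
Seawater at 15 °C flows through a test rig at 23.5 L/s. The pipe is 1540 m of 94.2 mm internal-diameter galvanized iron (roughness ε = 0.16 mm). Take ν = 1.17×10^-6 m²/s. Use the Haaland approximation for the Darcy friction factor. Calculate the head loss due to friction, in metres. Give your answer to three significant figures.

V = 4Q/(πD²) = 4·0.0235/(π·0.0942²) = 3.372 m/s
Re = VD/ν = 3.372·0.0942/1.17×10^-6 = 2.71×10^5 → turbulent
ε/D = 0.16/94.2 = 0.00170
Haaland: f = 0.02313
h_f = f(L/D)V²/(2g) = 0.02313·(1540/0.0942)·3.372²/(2·9.81) = 219.2 m

h_f ≈ 219 m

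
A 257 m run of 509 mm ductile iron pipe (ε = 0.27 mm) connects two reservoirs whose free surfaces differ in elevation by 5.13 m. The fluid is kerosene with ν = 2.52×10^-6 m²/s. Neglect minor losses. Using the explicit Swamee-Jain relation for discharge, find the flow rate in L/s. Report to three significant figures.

Swamee-Jain (Type II): Q = -0.965·√(gD⁵h_f/L)·ln[ε/(3.7D) + √(3.17ν²L/(gD³h_f))]
√(gD⁵h_f/L) = √(9.81·0.509⁵·5.13/257) = 0.08179
ε/(3.7D) = 1.43×10^-4; √(3.17ν²L/(gD³h_f)) = 2.79×10^-5
Q = -0.965·0.08179·ln(1.713×10^-4) = 0.6845 m³/s
Check: V = 3.36 m/s, Re = 6.79×10^5, f = 0.01773, h_f = 5.16 m ≈ 5.13 m ✓

Q ≈ 685 L/s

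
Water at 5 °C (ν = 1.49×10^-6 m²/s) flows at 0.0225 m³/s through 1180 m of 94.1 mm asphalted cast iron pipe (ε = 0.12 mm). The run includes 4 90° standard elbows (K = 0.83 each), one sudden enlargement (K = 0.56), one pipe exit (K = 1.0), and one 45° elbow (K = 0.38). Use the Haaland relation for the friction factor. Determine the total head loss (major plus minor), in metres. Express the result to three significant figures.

V = 4Q/(πD²) = 3.235 m/s; V²/2g = 0.5335 m
Re = 2.04×10^5, ε/D = 0.00128 → f = 0.02193 (Haaland)
Major: h_f = f(L/D)·V²/2g = 0.02193·12540·0.5335 = 146.7 m
Minor: ΣK = 5.26; h_m = ΣK·V²/2g = 2.806 m
Total H_L = 146.7 + 2.806 = 149.5 m

H_L ≈ 150 m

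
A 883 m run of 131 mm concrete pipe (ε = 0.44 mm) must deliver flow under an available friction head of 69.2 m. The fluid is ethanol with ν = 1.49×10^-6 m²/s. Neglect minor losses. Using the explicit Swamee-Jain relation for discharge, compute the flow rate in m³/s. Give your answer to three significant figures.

Q ≈ 0.0365 m³/s

Swamee-Jain (Type II): Q = -0.965·√(gD⁵h_f/L)·ln[ε/(3.7D) + √(3.17ν²L/(gD³h_f))]
√(gD⁵h_f/L) = √(9.81·0.131⁵·69.2/883) = 0.005446
ε/(3.7D) = 9.08×10^-4; √(3.17ν²L/(gD³h_f)) = 6.38×10^-5
Q = -0.965·0.005446·ln(9.716×10^-4) = 0.03646 m³/s
Check: V = 2.70 m/s, Re = 2.38×10^5, f = 0.02771, h_f = 69.6 m ≈ 69.2 m ✓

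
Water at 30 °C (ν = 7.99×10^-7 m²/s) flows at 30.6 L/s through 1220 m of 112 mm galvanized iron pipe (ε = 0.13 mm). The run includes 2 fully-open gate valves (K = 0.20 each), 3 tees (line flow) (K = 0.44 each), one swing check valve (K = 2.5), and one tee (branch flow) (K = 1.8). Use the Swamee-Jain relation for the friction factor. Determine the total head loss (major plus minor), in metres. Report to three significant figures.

H_L ≈ 116 m

V = 4Q/(πD²) = 3.106 m/s; V²/2g = 0.4917 m
Re = 4.35×10^5, ε/D = 0.00116 → f = 0.02111 (Swamee-Jain)
Major: h_f = f(L/D)·V²/2g = 0.02111·10893·0.4917 = 113.1 m
Minor: ΣK = 6.02; h_m = ΣK·V²/2g = 2.960 m
Total H_L = 113.1 + 2.960 = 116.0 m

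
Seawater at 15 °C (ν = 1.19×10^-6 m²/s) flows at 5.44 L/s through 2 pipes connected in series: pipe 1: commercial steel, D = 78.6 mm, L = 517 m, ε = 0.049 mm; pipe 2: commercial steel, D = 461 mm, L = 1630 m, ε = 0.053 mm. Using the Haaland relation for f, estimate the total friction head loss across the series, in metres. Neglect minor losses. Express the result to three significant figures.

H ≈ 9.01 m

Pipe 1: V = 1.121 m/s, Re = 7.41×10^4, ε/D = 6.23×10^-4, f = 0.02136, h_1 = f(L/D)V²/2g = 9.000 m
Pipe 2: V = 0.03259 m/s, Re = 1.26×10^4, ε/D = 1.15×10^-4, f = 0.02914, h_2 = f(L/D)V²/2g = 0.005578 m
Series → Q common, losses add: H = Σh = 9.006 m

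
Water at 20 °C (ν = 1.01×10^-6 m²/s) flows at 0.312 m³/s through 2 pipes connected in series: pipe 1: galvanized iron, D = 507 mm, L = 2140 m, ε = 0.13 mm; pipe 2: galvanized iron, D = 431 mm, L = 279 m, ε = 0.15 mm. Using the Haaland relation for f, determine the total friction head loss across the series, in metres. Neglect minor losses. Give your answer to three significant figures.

H ≈ 10.3 m

Pipe 1: V = 1.545 m/s, Re = 7.76×10^5, ε/D = 2.56×10^-4, f = 0.01537, h_1 = f(L/D)V²/2g = 7.899 m
Pipe 2: V = 2.139 m/s, Re = 9.13×10^5, ε/D = 3.48×10^-4, f = 0.01607, h_2 = f(L/D)V²/2g = 2.425 m
Series → Q common, losses add: H = Σh = 10.32 m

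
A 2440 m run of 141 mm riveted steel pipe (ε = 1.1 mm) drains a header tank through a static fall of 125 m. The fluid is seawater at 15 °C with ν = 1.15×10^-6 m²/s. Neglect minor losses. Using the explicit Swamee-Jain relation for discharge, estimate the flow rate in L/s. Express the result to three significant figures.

Swamee-Jain (Type II): Q = -0.965·√(gD⁵h_f/L)·ln[ε/(3.7D) + √(3.17ν²L/(gD³h_f))]
√(gD⁵h_f/L) = √(9.81·0.141⁵·125/2440) = 0.005292
ε/(3.7D) = 0.00211; √(3.17ν²L/(gD³h_f)) = 5.46×10^-5
Q = -0.965·0.005292·ln(0.002163) = 0.03134 m³/s
Check: V = 2.01 m/s, Re = 2.46×10^5, f = 0.03534, h_f = 126 m ≈ 125 m ✓

Q ≈ 31.3 L/s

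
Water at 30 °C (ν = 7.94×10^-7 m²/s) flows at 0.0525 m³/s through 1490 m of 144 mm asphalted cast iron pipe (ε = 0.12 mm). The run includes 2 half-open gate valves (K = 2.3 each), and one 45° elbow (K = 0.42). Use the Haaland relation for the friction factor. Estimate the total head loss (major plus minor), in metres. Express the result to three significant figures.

H_L ≈ 109 m

V = 4Q/(πD²) = 3.224 m/s; V²/2g = 0.5297 m
Re = 5.85×10^5, ε/D = 8.33×10^-4 → f = 0.01934 (Haaland)
Major: h_f = f(L/D)·V²/2g = 0.01934·10347·0.5297 = 106.0 m
Minor: ΣK = 5.02; h_m = ΣK·V²/2g = 2.659 m
Total H_L = 106.0 + 2.659 = 108.7 m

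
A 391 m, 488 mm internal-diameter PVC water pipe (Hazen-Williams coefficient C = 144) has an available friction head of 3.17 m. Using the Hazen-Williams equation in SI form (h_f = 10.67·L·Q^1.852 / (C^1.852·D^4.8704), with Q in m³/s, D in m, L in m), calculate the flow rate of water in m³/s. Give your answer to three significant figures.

Q ≈ 0.452 m³/s

Rearranging: Q = [h_f·C^1.852·D^4.8704 / (10.67·L)]^(1/1.852)
Q = [3.17·144^1.852·0.488^4.8704 / (10.67·391)]^0.540 = 0.4515 m³/s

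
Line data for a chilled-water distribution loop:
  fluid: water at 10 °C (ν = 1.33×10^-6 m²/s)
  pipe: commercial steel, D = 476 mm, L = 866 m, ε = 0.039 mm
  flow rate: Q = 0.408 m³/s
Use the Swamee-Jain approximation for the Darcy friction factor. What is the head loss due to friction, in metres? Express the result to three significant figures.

h_f ≈ 6.57 m

V = 4Q/(πD²) = 4·0.408/(π·0.476²) = 2.293 m/s
Re = VD/ν = 2.293·0.476/1.33×10^-6 = 8.21×10^5 → turbulent
ε/D = 0.039/476 = 8.19×10^-5
Swamee-Jain: f = 0.01348
h_f = f(L/D)V²/(2g) = 0.01348·(866/0.476)·2.293²/(2·9.81) = 6.573 m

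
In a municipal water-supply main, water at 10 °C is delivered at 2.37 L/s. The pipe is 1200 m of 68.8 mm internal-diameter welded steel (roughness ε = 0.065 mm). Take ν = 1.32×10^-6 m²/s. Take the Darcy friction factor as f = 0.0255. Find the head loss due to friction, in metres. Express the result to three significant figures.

h_f ≈ 9.21 m

V = 4Q/(πD²) = 4·0.00237/(π·0.0688²) = 0.6375 m/s
h_f = f(L/D)V²/(2g) = 0.02550·(1200/0.0688)·0.6375²/(2·9.81) = 9.213 m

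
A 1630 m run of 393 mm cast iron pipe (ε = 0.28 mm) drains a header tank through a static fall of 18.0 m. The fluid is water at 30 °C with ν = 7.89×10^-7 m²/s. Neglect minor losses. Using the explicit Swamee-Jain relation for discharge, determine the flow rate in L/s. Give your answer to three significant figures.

Q ≈ 260 L/s

Swamee-Jain (Type II): Q = -0.965·√(gD⁵h_f/L)·ln[ε/(3.7D) + √(3.17ν²L/(gD³h_f))]
√(gD⁵h_f/L) = √(9.81·0.393⁵·18.0/1630) = 0.03187
ε/(3.7D) = 1.93×10^-4; √(3.17ν²L/(gD³h_f)) = 1.73×10^-5
Q = -0.965·0.03187·ln(2.099×10^-4) = 0.2604 m³/s
Check: V = 2.15 m/s, Re = 1.07×10^6, f = 0.01857, h_f = 18.1 m ≈ 18.0 m ✓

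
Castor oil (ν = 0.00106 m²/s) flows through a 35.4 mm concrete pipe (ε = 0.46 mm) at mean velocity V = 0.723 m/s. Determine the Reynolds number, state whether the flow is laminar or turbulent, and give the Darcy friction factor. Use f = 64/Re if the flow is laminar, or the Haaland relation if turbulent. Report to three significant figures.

Re = VD/ν = 0.7230·0.0354/0.00106 = 24.1
Re < 2300 → laminar → f = 64/Re = 2.651

Re ≈ 24.1; laminar; f = 64/Re ≈ 2.65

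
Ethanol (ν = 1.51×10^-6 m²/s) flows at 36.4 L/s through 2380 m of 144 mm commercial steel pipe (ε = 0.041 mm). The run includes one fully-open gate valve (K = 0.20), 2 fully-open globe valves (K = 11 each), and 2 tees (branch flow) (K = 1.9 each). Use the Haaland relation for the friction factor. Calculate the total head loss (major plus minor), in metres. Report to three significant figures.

V = 4Q/(πD²) = 2.235 m/s; V²/2g = 0.2546 m
Re = 2.13×10^5, ε/D = 2.85×10^-4 → f = 0.01729 (Haaland)
Major: h_f = f(L/D)·V²/2g = 0.01729·16528·0.2546 = 72.75 m
Minor: ΣK = 26.0; h_m = ΣK·V²/2g = 6.620 m
Total H_L = 72.75 + 6.620 = 79.37 m

H_L ≈ 79.4 m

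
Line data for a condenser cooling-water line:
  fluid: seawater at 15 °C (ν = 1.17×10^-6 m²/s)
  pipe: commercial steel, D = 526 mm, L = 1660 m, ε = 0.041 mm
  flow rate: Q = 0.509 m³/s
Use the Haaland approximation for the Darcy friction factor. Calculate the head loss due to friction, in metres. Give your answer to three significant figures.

h_f ≈ 11.4 m

V = 4Q/(πD²) = 4·0.509/(π·0.526²) = 2.342 m/s
Re = VD/ν = 2.342·0.526/1.17×10^-6 = 1.05×10^6 → turbulent
ε/D = 0.041/526 = 7.79×10^-5
Haaland: f = 0.01293
h_f = f(L/D)V²/(2g) = 0.01293·(1660/0.526)·2.342²/(2·9.81) = 11.41 m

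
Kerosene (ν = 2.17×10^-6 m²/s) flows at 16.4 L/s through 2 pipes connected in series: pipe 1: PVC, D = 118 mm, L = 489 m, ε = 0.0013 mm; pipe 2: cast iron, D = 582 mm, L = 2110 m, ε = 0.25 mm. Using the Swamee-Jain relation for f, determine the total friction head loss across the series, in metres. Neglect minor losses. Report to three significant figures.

Pipe 1: V = 1.500 m/s, Re = 8.15×10^4, ε/D = 1.10×10^-5, f = 0.01871, h_1 = f(L/D)V²/2g = 8.887 m
Pipe 2: V = 0.06165 m/s, Re = 1.65×10^4, ε/D = 4.30×10^-4, f = 0.02804, h_2 = f(L/D)V²/2g = 0.01969 m
Series → Q common, losses add: H = Σh = 8.907 m

H ≈ 8.91 m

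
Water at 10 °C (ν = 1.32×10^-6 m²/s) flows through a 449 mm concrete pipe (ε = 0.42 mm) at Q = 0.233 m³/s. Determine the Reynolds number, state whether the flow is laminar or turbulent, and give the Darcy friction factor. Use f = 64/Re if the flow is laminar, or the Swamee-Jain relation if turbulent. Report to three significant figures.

V = 4Q/(πD²) = 1.472 m/s
Re = VD/ν = 1.472·0.449/1.32×10^-6 = 5.01×10^5
Re > 4000 → turbulent; ε/D = 9.35×10^-4
Swamee-Jain: f = 0.02007

Re ≈ 5.01×10^5; turbulent; f ≈ 0.0201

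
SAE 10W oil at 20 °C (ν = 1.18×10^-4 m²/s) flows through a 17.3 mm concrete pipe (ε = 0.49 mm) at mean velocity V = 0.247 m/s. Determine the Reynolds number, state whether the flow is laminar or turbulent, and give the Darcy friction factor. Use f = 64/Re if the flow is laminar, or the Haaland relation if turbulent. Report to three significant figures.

Re = VD/ν = 0.2470·0.0173/1.18×10^-4 = 36.2
Re < 2300 → laminar → f = 64/Re = 1.767

Re ≈ 36.2; laminar; f = 64/Re ≈ 1.77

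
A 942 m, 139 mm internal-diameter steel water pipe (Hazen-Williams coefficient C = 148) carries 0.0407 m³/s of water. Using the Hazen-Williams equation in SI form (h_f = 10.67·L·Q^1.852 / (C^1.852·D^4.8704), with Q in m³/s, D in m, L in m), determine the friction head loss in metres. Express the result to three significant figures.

h_f = 10.67·942·0.0407^1.852 / (148^1.852·0.139^4.8704) = 38.17 m

h_f ≈ 38.2 m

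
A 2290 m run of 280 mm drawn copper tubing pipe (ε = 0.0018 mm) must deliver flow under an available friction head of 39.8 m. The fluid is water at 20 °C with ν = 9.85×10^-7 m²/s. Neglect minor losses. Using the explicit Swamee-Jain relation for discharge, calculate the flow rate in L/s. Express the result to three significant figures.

Q ≈ 172 L/s

Swamee-Jain (Type II): Q = -0.965·√(gD⁵h_f/L)·ln[ε/(3.7D) + √(3.17ν²L/(gD³h_f))]
√(gD⁵h_f/L) = √(9.81·0.280⁵·39.8/2290) = 0.01713
ε/(3.7D) = 1.74×10^-6; √(3.17ν²L/(gD³h_f)) = 2.87×10^-5
Q = -0.965·0.01713·ln(3.040×10^-5) = 0.1719 m³/s
Check: V = 2.79 m/s, Re = 7.94×10^5, f = 0.01221, h_f = 39.7 m ≈ 39.8 m ✓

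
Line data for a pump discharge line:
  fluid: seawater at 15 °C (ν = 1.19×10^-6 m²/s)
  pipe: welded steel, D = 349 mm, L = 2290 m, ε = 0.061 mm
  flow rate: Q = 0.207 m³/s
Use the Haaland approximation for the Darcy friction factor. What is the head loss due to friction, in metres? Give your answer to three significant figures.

V = 4Q/(πD²) = 4·0.207/(π·0.349²) = 2.164 m/s
Re = VD/ν = 2.164·0.349/1.19×10^-6 = 6.35×10^5 → turbulent
ε/D = 0.061/349 = 1.75×10^-4
Haaland: f = 0.01475
h_f = f(L/D)V²/(2g) = 0.01475·(2290/0.349)·2.164²/(2·9.81) = 23.10 m

h_f ≈ 23.1 m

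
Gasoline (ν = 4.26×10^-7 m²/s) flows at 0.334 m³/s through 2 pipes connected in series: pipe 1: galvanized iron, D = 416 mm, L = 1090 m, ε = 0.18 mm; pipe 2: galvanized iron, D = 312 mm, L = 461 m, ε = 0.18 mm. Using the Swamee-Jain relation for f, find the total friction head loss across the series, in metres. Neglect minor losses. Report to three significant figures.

Pipe 1: V = 2.457 m/s, Re = 2.40×10^6, ε/D = 4.33×10^-4, f = 0.01648, h_1 = f(L/D)V²/2g = 13.29 m
Pipe 2: V = 4.369 m/s, Re = 3.20×10^6, ε/D = 5.77×10^-4, f = 0.01745, h_2 = f(L/D)V²/2g = 25.08 m
Series → Q common, losses add: H = Σh = 38.37 m

H ≈ 38.4 m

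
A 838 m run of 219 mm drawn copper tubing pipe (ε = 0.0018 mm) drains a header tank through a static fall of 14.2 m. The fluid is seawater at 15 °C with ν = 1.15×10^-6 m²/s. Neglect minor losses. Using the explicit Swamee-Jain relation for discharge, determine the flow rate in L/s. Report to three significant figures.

Q ≈ 87.2 L/s

Swamee-Jain (Type II): Q = -0.965·√(gD⁵h_f/L)·ln[ε/(3.7D) + √(3.17ν²L/(gD³h_f))]
√(gD⁵h_f/L) = √(9.81·0.219⁵·14.2/838) = 0.009151
ε/(3.7D) = 2.22×10^-6; √(3.17ν²L/(gD³h_f)) = 4.90×10^-5
Q = -0.965·0.009151·ln(5.122×10^-5) = 0.08724 m³/s
Check: V = 2.32 m/s, Re = 4.41×10^5, f = 0.01351, h_f = 14.1 m ≈ 14.2 m ✓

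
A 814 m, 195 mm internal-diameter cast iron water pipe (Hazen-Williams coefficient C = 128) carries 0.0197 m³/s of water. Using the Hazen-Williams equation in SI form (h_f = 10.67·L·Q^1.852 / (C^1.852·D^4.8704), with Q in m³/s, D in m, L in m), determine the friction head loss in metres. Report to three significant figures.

h_f ≈ 2.16 m

h_f = 10.67·814·0.0197^1.852 / (128^1.852·0.195^4.8704) = 2.165 m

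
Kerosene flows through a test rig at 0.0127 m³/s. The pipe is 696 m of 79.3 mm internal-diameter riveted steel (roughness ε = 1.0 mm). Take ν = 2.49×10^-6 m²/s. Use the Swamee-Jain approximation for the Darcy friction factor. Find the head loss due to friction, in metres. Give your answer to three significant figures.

h_f ≈ 124 m

V = 4Q/(πD²) = 4·0.0127/(π·0.0793²) = 2.571 m/s
Re = VD/ν = 2.571·0.0793/2.49×10^-6 = 8.19×10^4 → turbulent
ε/D = 1.0/79.3 = 0.0126
Swamee-Jain: f = 0.04197
h_f = f(L/D)V²/(2g) = 0.04197·(696/0.0793)·2.571²/(2·9.81) = 124.1 m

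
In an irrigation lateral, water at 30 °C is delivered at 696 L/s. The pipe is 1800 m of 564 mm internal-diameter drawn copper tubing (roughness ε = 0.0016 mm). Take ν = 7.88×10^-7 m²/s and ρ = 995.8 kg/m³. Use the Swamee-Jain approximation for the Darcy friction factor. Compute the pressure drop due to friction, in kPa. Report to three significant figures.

Δp ≈ 129 kPa

V = 4Q/(πD²) = 4·0.696/(π·0.564²) = 2.786 m/s
Re = VD/ν = 2.786·0.564/7.88×10^-7 = 1.99×10^6 → turbulent
ε/D = 0.0016/564 = 2.84×10^-6
Swamee-Jain: f = 0.01048
h_f = f(L/D)V²/(2g) = 0.01048·(1800/0.564)·2.786²/(2·9.81) = 13.23 m
Δp = ρg·h_f = 995.8·9.81·13.23 = 129.2 kPa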